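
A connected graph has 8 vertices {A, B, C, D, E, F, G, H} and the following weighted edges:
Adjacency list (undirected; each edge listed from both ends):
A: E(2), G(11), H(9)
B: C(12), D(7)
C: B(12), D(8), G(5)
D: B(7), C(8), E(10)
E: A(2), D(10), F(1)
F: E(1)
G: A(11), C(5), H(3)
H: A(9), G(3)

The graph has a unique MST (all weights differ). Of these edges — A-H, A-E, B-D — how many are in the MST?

3

Sort edges by weight, then run Kruskal:
E-F (1): add — endpoints in different components.
A-E (2): add — endpoints in different components.
G-H (3): add — endpoints in different components.
C-G (5): add — endpoints in different components.
B-D (7): add — endpoints in different components.
C-D (8): add — endpoints in different components.
A-H (9): add — endpoints in different components.
MST edge set: {E-F, A-E, G-H, C-G, B-D, C-D, A-H}.
Of the listed edges, {A-H, A-E, B-D} are in the MST → 3.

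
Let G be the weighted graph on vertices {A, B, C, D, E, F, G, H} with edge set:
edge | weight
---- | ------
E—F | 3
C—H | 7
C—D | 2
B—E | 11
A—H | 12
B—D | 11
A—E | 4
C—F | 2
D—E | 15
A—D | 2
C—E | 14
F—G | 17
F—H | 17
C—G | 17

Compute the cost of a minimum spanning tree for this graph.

44

Kruskal's algorithm — process edges by increasing weight (ties by edge label):
A—D (2): add — endpoints in different components.
C—D (2): add — endpoints in different components.
C—F (2): add — endpoints in different components.
E—F (3): add — endpoints in different components.
A—E (4): skip — A and E already connected.
C—H (7): add — endpoints in different components.
B—D (11): add — endpoints in different components.
B—E (11): skip — B and E already connected.
A—H (12): skip — A and H already connected.
C—E (14): skip — C and E already connected.
D—E (15): skip — D and E already connected.
C—G (17): add — endpoints in different components.
MST edges: A—D, C—D, C—F, E—F, C—H, B—D, C—G; total weight 2+2+2+3+7+11+17 = 44.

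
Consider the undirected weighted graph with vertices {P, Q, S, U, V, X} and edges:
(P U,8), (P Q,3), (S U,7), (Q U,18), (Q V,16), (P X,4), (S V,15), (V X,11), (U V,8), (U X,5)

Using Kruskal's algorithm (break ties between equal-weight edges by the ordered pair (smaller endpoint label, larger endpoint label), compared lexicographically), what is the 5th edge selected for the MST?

U-V

Kruskal's algorithm — process edges by increasing weight (ties by edge label):
P Q (3): add. Components now {X} {V} {P,Q} {S} {U}
P X (4): add. Components now {P,Q,X} {V} {S} {U}
U X (5): add. Components now {P,Q,U,X} {V} {S}
S U (7): add. Components now {P,Q,S,U,X} {V}
P U (8): skip — P and U already connected.
U V (8): add. Components now {P,Q,S,U,V,X}
The 5th edge added is U V.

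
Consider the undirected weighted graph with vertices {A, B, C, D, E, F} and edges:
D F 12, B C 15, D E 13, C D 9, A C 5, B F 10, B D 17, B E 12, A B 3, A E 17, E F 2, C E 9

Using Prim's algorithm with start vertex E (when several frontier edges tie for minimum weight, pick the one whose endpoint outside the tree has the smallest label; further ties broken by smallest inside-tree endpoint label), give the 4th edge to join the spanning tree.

Prim's algorithm from E:
Step 1: cheapest edge leaving the tree is E F (2); add F.
Step 2: cheapest edge leaving the tree is C E (9); add C.
Step 3: cheapest edge leaving the tree is A C (5); add A.
Step 4: cheapest edge leaving the tree is A B (3); add B.
Step 5: cheapest edge leaving the tree is C D (9); add D.
The 4th edge added is A B.

A-B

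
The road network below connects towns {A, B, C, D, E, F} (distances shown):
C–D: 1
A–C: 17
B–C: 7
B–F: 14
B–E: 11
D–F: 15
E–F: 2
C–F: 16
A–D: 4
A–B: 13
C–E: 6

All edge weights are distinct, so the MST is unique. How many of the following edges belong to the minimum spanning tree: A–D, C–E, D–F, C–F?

2

Kruskal's algorithm — process edges by increasing weight (ties by edge label):
C–D (1): add — endpoints in different components.
E–F (2): add — endpoints in different components.
A–D (4): add — endpoints in different components.
C–E (6): add — endpoints in different components.
B–C (7): add — endpoints in different components.
MST edge set: {C–D, E–F, A–D, C–E, B–C}.
Of the listed edges, {A–D, C–E} are in the MST → 2.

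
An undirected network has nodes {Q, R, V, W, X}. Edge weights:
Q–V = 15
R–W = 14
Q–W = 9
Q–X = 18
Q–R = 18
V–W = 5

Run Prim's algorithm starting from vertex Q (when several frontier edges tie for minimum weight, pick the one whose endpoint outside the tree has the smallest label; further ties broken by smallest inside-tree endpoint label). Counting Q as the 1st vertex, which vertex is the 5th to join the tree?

Grow the tree from Q using Prim:
Step 1: cheapest edge leaving the tree is Q–W (9); add W.
Step 2: cheapest edge leaving the tree is V–W (5); add V.
Step 3: cheapest edge leaving the tree is R–W (14); add R.
Step 4: cheapest edge leaving the tree is Q–X (18); add X.
Vertex order: Q, W, V, R, X. The 5th vertex is X.

X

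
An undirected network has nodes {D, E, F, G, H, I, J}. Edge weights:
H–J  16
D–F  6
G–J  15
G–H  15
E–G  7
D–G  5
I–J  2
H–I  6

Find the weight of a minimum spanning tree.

Prim, starting at E.
Step 1: frontier [E–G 7] → take E–G (7); add G.
Step 2: frontier [D–G 5, G–H 15, G–J 15] → take D–G (5); add D.
Step 3: frontier [D–F 6, G–H 15, G–J 15] → take D–F (6); add F.
Step 4: frontier [G–H 15, G–J 15] → take G–H (15); add H.
Step 5: frontier [G–J 15, H–I 6, H–J 16] → take H–I (6); add I.
Step 6: frontier [G–J 15, H–J 16, I–J 2] → take I–J (2); add J.
MST edges: E–G, D–G, D–F, G–H, H–I, I–J; total weight 7+5+6+15+6+2 = 41.

41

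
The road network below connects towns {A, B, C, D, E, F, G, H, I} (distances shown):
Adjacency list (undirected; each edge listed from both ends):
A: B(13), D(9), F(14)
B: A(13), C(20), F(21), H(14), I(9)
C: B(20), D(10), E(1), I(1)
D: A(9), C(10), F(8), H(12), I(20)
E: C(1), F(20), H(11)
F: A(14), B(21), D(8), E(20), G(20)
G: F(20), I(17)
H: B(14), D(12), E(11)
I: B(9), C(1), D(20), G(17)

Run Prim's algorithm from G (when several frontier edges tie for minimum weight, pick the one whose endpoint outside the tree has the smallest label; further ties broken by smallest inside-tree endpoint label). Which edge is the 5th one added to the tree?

Prim's algorithm from G:
Step 1: cheapest edge leaving the tree is G I (17); add I.
Step 2: cheapest edge leaving the tree is C I (1); add C.
Step 3: cheapest edge leaving the tree is C E (1); add E.
Step 4: cheapest edge leaving the tree is B I (9); add B.
Step 5: cheapest edge leaving the tree is C D (10); add D.
Step 6: cheapest edge leaving the tree is D F (8); add F.
Step 7: cheapest edge leaving the tree is A D (9); add A.
Step 8: cheapest edge leaving the tree is E H (11); add H.
The 5th edge added is C D.

C-D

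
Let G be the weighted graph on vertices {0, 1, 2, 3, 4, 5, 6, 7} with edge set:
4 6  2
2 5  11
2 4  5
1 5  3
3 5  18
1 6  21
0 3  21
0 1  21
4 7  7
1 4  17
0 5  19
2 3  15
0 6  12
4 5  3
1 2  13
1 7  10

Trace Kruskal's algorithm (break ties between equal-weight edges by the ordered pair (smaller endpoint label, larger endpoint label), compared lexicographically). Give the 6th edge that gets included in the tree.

Kruskal: consider edges lightest-first.
4 6 (2): add — endpoints in different components.
1 5 (3): add — endpoints in different components.
4 5 (3): add — endpoints in different components.
2 4 (5): add — endpoints in different components.
4 7 (7): add — endpoints in different components.
1 7 (10): skip — 1 and 7 already connected.
2 5 (11): skip — 2 and 5 already connected.
0 6 (12): add — endpoints in different components.
1 2 (13): skip — 1 and 2 already connected.
2 3 (15): add — endpoints in different components.
The 6th edge added is 0 6.

0-6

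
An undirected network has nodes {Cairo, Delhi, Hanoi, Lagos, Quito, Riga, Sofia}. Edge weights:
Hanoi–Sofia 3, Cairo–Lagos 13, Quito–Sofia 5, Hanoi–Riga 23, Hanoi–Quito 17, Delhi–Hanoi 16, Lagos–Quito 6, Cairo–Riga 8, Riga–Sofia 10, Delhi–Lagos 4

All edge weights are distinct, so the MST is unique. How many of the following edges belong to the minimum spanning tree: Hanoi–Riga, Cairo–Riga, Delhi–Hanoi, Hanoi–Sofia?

2

Sort edges by weight, then run Kruskal:
Hanoi–Sofia (3): add — endpoints in different components.
Delhi–Lagos (4): add — endpoints in different components.
Quito–Sofia (5): add — endpoints in different components.
Lagos–Quito (6): add — endpoints in different components.
Cairo–Riga (8): add — endpoints in different components.
Riga–Sofia (10): add — endpoints in different components.
MST edge set: {Hanoi–Sofia, Delhi–Lagos, Quito–Sofia, Lagos–Quito, Cairo–Riga, Riga–Sofia}.
Of the listed edges, {Cairo–Riga, Hanoi–Sofia} are in the MST → 2.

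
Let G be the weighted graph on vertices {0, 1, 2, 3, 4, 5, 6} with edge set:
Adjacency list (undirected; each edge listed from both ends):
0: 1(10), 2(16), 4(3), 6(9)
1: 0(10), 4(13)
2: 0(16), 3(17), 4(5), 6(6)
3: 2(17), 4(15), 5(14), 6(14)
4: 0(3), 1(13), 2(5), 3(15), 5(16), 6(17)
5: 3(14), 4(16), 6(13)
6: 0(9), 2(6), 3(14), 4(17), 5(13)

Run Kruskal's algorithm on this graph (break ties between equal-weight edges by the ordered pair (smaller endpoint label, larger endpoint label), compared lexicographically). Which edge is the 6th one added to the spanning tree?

Sort edges by weight, then run Kruskal:
0—4 (3): add. Components now {0,4} {1} {2} {3} {5} {6}
2—4 (5): add. Components now {0,2,4} {1} {3} {5} {6}
2—6 (6): add. Components now {0,2,4,6} {1} {3} {5}
0—6 (9): skip — 0 and 6 already connected.
0—1 (10): add. Components now {0,1,2,4,6} {3} {5}
1—4 (13): skip — 1 and 4 already connected.
5—6 (13): add. Components now {0,1,2,4,5,6} {3}
3—5 (14): add. Components now {0,1,2,3,4,5,6}
The 6th edge added is 3—5.

3-5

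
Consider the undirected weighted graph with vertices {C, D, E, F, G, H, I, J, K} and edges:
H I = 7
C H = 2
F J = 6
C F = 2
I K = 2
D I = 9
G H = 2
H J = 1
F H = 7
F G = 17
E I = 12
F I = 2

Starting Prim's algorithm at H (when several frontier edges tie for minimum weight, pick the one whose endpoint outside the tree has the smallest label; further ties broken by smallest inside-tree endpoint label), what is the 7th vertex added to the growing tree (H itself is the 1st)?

K

Grow the tree from H using Prim:
Step 1: frontier [H J 1, C H 2, G H 2, F H 7, H I 7] → take H J (1); add J.
Step 2: frontier [C H 2, G H 2, F H 7, H I 7, F J 6] → take C H (2); add C.
Step 3: frontier [C F 2, G H 2, F H 7, H I 7, F J 6] → take C F (2); add F.
Step 4: frontier [F I 2, F G 17, G H 2, H I 7] → take G H (2); add G.
Step 5: frontier [F I 2, H I 7] → take F I (2); add I.
Step 6: frontier [I K 2, D I 9, E I 12] → take I K (2); add K.
Step 7: frontier [D I 9, E I 12] → take D I (9); add D.
Step 8: frontier [E I 12] → take E I (12); add E.
Vertex order: H, J, C, F, G, I, K, D, E. The 7th vertex is K.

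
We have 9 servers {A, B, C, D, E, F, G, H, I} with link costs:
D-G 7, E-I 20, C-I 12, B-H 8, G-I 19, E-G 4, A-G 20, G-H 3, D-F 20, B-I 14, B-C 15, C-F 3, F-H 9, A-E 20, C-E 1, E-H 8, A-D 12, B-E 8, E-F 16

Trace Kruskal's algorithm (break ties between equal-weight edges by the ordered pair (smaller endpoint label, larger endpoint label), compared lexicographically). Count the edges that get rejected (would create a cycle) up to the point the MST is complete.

Sort edges by weight, then run Kruskal:
C-E (1): add — endpoints in different components.
C-F (3): add — endpoints in different components.
G-H (3): add — endpoints in different components.
E-G (4): add — endpoints in different components.
D-G (7): add — endpoints in different components.
B-E (8): add — endpoints in different components.
B-H (8): skip — B and H already connected.
E-H (8): skip — E and H already connected.
F-H (9): skip — F and H already connected.
A-D (12): add — endpoints in different components.
C-I (12): add — endpoints in different components.
Edges rejected before the tree was complete: 3.

3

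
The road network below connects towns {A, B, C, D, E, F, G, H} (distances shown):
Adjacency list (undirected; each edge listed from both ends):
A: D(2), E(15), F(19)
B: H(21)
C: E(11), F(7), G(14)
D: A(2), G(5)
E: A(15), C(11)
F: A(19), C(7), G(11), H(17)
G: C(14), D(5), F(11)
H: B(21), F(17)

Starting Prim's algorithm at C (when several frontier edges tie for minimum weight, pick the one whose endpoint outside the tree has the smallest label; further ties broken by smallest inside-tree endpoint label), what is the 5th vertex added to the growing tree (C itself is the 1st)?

Prim, starting at C.
Step 1: frontier [C-F 7, C-E 11, C-G 14] → take C-F (7); add F.
Step 2: frontier [C-E 11, C-G 14, F-G 11, F-H 17, A-F 19] → take C-E (11); add E.
Step 3: frontier [C-G 14, A-E 15, F-G 11, F-H 17, A-F 19] → take F-G (11); add G.
Step 4: frontier [A-E 15, F-H 17, A-F 19, D-G 5] → take D-G (5); add D.
Step 5: frontier [A-D 2, A-E 15, F-H 17, A-F 19] → take A-D (2); add A.
Step 6: frontier [F-H 17] → take F-H (17); add H.
Step 7: frontier [B-H 21] → take B-H (21); add B.
Vertex order: C, F, E, G, D, A, H, B. The 5th vertex is D.

D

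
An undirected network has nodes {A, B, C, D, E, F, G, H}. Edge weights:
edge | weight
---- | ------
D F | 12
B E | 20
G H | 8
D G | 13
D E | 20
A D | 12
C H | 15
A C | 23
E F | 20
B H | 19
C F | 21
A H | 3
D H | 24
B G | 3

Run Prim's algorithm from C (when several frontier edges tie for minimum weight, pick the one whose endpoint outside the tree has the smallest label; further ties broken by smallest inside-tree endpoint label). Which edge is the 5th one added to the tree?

A-D

Prim, starting at C.
Step 1: frontier [C H 15, C F 21, A C 23] → take C H (15); add H.
Step 2: frontier [C F 21, A C 23, A H 3, G H 8, B H 19, D H 24] → take A H (3); add A.
Step 3: frontier [A D 12, C F 21, G H 8, B H 19, D H 24] → take G H (8); add G.
Step 4: frontier [A D 12, C F 21, B G 3, D G 13, B H 19, D H 24] → take B G (3); add B.
Step 5: frontier [A D 12, B E 20, C F 21, D G 13, D H 24] → take A D (12); add D.
Step 6: frontier [B E 20, C F 21, D F 12, D E 20] → take D F (12); add F.
Step 7: frontier [B E 20, D E 20, E F 20] → take B E (20); add E.
The 5th edge added is A D.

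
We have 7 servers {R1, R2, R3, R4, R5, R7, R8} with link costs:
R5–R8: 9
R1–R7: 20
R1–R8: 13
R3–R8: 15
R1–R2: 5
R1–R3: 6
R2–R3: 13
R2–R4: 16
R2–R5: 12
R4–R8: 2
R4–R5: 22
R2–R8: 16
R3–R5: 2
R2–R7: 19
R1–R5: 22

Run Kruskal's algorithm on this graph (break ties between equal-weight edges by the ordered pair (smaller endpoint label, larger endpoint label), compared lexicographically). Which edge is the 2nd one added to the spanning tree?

Sort edges by weight, then run Kruskal:
R3–R5 (2): add. Components now {R3,R5} {R8} {R7} {R1} {R4} {R2}
R4–R8 (2): add. Components now {R3,R5} {R4,R8} {R7} {R1} {R2}
R1–R2 (5): add. Components now {R3,R5} {R4,R8} {R7} {R1,R2}
R1–R3 (6): add. Components now {R1,R2,R3,R5} {R4,R8} {R7}
R5–R8 (9): add. Components now {R1,R2,R3,R4,R5,R8} {R7}
R2–R5 (12): skip — R2 and R5 already connected.
R1–R8 (13): skip — R8 and R1 already connected.
R2–R3 (13): skip — R3 and R2 already connected.
R3–R8 (15): skip — R3 and R8 already connected.
R2–R4 (16): skip — R4 and R2 already connected.
R2–R8 (16): skip — R8 and R2 already connected.
R2–R7 (19): add. Components now {R1,R2,R3,R4,R5,R7,R8}
The 2nd edge added is R4–R8.

R4-R8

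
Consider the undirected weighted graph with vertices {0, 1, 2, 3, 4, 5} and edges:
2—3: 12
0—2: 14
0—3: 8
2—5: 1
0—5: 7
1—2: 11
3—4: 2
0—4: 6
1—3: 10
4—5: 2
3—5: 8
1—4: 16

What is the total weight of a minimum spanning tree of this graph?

21

Prim's algorithm from 1:
Step 1: cheapest edge leaving the tree is 1—3 (10); add 3.
Step 2: cheapest edge leaving the tree is 3—4 (2); add 4.
Step 3: cheapest edge leaving the tree is 4—5 (2); add 5.
Step 4: cheapest edge leaving the tree is 2—5 (1); add 2.
Step 5: cheapest edge leaving the tree is 0—4 (6); add 0.
MST edges: 1—3, 3—4, 4—5, 2—5, 0—4; total weight 10+2+2+1+6 = 21.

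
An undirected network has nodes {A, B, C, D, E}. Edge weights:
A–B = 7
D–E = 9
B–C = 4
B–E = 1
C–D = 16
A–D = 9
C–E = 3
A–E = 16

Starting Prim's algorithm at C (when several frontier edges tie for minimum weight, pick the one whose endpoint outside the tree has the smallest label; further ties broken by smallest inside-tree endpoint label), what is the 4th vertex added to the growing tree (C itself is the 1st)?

Grow the tree from C using Prim:
Step 1: cheapest edge leaving the tree is C–E (3); add E.
Step 2: cheapest edge leaving the tree is B–E (1); add B.
Step 3: cheapest edge leaving the tree is A–B (7); add A.
Step 4: cheapest edge leaving the tree is A–D (9); add D.
Vertex order: C, E, B, A, D. The 4th vertex is A.

A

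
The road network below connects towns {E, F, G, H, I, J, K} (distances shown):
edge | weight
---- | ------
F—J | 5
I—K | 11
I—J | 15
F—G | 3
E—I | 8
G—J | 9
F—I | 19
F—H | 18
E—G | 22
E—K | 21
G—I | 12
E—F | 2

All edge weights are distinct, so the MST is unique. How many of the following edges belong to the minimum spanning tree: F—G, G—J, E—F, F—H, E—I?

Kruskal: consider edges lightest-first.
E—F (2): add. Components now {E,F} {G} {H} {I} {J} {K}
F—G (3): add. Components now {E,F,G} {H} {I} {J} {K}
F—J (5): add. Components now {E,F,G,J} {H} {I} {K}
E—I (8): add. Components now {E,F,G,I,J} {H} {K}
G—J (9): skip — G and J already connected.
I—K (11): add. Components now {E,F,G,I,J,K} {H}
G—I (12): skip — G and I already connected.
I—J (15): skip — I and J already connected.
F—H (18): add. Components now {E,F,G,H,I,J,K}
MST edge set: {E—F, F—G, F—J, E—I, I—K, F—H}.
Of the listed edges, {F—G, E—F, F—H, E—I} are in the MST → 4.

4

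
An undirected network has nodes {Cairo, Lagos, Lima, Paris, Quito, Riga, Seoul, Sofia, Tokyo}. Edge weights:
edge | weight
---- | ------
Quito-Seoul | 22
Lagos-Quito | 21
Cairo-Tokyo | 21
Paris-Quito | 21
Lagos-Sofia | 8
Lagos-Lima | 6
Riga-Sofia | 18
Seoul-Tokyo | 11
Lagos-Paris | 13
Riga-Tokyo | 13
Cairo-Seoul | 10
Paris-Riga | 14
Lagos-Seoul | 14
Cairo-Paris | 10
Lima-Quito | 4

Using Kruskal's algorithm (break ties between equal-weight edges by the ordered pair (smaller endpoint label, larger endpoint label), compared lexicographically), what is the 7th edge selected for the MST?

Sort edges by weight, then run Kruskal:
Lima-Quito (4): add — endpoints in different components.
Lagos-Lima (6): add — endpoints in different components.
Lagos-Sofia (8): add — endpoints in different components.
Cairo-Paris (10): add — endpoints in different components.
Cairo-Seoul (10): add — endpoints in different components.
Seoul-Tokyo (11): add — endpoints in different components.
Lagos-Paris (13): add — endpoints in different components.
Riga-Tokyo (13): add — endpoints in different components.
The 7th edge added is Lagos-Paris.

Lagos-Paris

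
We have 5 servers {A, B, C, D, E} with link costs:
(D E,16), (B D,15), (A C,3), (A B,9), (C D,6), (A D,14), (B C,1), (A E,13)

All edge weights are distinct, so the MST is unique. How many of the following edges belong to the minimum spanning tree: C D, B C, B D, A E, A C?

Sort edges by weight, then run Kruskal:
B C (1): add — endpoints in different components.
A C (3): add — endpoints in different components.
C D (6): add — endpoints in different components.
A B (9): skip — A and B already connected.
A E (13): add — endpoints in different components.
MST edge set: {B C, A C, C D, A E}.
Of the listed edges, {C D, B C, A E, A C} are in the MST → 4.

4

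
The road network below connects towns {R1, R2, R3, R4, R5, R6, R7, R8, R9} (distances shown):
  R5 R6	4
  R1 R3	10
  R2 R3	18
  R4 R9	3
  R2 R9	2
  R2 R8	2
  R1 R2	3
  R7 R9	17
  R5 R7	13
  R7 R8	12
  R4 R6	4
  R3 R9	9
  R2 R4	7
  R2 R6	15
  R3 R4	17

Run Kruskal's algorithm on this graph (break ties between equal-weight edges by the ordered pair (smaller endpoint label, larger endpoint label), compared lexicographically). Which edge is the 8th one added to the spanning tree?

Kruskal's algorithm — process edges by increasing weight (ties by edge label):
R2 R8 (2): add — endpoints in different components.
R2 R9 (2): add — endpoints in different components.
R1 R2 (3): add — endpoints in different components.
R4 R9 (3): add — endpoints in different components.
R4 R6 (4): add — endpoints in different components.
R5 R6 (4): add — endpoints in different components.
R2 R4 (7): skip — R2 and R4 already connected.
R3 R9 (9): add — endpoints in different components.
R1 R3 (10): skip — R3 and R1 already connected.
R7 R8 (12): add — endpoints in different components.
The 8th edge added is R7 R8.

R7-R8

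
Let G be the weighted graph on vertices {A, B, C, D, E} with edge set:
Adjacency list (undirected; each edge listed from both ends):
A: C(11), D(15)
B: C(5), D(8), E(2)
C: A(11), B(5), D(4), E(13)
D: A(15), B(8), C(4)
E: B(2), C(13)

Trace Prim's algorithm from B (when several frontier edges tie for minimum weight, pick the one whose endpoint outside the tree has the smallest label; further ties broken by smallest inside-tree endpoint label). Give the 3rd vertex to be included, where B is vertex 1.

Prim's algorithm from B:
Step 1: cheapest edge leaving the tree is B E (2); add E.
Step 2: cheapest edge leaving the tree is B C (5); add C.
Step 3: cheapest edge leaving the tree is C D (4); add D.
Step 4: cheapest edge leaving the tree is A C (11); add A.
Vertex order: B, E, C, D, A. The 3rd vertex is C.

C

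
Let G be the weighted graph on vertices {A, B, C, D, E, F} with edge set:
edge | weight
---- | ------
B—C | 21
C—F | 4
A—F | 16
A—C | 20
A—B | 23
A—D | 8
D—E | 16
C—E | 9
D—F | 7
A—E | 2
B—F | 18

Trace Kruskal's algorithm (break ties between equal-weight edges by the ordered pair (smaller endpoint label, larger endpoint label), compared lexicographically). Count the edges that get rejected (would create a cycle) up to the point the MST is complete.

Kruskal: consider edges lightest-first.
A—E (2): add — endpoints in different components.
C—F (4): add — endpoints in different components.
D—F (7): add — endpoints in different components.
A—D (8): add — endpoints in different components.
C—E (9): skip — C and E already connected.
A—F (16): skip — A and F already connected.
D—E (16): skip — D and E already connected.
B—F (18): add — endpoints in different components.
Edges rejected before the tree was complete: 3.

3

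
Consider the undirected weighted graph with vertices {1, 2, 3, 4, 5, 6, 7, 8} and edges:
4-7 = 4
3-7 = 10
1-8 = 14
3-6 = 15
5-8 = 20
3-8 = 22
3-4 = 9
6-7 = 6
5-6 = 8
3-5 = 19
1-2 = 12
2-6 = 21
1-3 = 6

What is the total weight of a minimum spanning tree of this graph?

59

Prim's algorithm from 6:
Step 1: cheapest edge leaving the tree is 6-7 (6); add 7.
Step 2: cheapest edge leaving the tree is 4-7 (4); add 4.
Step 3: cheapest edge leaving the tree is 5-6 (8); add 5.
Step 4: cheapest edge leaving the tree is 3-4 (9); add 3.
Step 5: cheapest edge leaving the tree is 1-3 (6); add 1.
Step 6: cheapest edge leaving the tree is 1-2 (12); add 2.
Step 7: cheapest edge leaving the tree is 1-8 (14); add 8.
MST edges: 6-7, 4-7, 5-6, 3-4, 1-3, 1-2, 1-8; total weight 6+4+8+9+6+12+14 = 59.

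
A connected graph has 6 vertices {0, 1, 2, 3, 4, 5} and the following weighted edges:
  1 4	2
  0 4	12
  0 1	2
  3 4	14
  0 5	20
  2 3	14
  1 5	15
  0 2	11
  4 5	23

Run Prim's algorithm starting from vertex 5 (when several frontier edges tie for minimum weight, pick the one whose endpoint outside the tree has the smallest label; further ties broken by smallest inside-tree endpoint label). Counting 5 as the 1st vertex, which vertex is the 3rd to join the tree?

Prim's algorithm from 5:
Step 1: cheapest edge leaving the tree is 1 5 (15); add 1.
Step 2: cheapest edge leaving the tree is 0 1 (2); add 0.
Step 3: cheapest edge leaving the tree is 1 4 (2); add 4.
Step 4: cheapest edge leaving the tree is 0 2 (11); add 2.
Step 5: cheapest edge leaving the tree is 2 3 (14); add 3.
Vertex order: 5, 1, 0, 4, 2, 3. The 3rd vertex is 0.

0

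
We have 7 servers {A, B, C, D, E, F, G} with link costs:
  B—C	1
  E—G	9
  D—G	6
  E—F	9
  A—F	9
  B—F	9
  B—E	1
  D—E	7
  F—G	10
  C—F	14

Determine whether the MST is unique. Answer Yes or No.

Kruskal's algorithm — process edges by increasing weight (ties by edge label):
B—C (1): add — endpoints in different components.
B—E (1): add — endpoints in different components.
D—G (6): add — endpoints in different components.
D—E (7): add — endpoints in different components.
A—F (9): add — endpoints in different components.
B—F (9): add — endpoints in different components.
Non-tree edge E—F has weight 9, equal to the heaviest edge on its tree cycle — swapping gives another MST of the same weight. Not unique.

No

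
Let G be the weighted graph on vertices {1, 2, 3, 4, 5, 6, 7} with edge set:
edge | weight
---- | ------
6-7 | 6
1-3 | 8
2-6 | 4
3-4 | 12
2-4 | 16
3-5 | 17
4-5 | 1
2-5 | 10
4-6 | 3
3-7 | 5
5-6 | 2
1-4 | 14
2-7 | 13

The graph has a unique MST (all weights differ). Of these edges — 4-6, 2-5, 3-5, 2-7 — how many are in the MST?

Kruskal's algorithm — process edges by increasing weight (ties by edge label):
4-5 (1): add. Components now {1} {2} {3} {4,5} {6} {7}
5-6 (2): add. Components now {1} {2} {3} {4,5,6} {7}
4-6 (3): skip — 4 and 6 already connected.
2-6 (4): add. Components now {1} {2,4,5,6} {3} {7}
3-7 (5): add. Components now {1} {2,4,5,6} {3,7}
6-7 (6): add. Components now {1} {2,3,4,5,6,7}
1-3 (8): add. Components now {1,2,3,4,5,6,7}
MST edge set: {4-5, 5-6, 2-6, 3-7, 6-7, 1-3}.
Of the listed edges, {} are in the MST → 0.

0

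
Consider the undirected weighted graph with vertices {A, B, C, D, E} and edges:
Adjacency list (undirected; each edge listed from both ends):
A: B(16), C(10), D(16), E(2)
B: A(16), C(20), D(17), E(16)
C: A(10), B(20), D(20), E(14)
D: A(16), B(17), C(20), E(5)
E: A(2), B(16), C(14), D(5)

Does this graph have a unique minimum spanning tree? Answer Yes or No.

Sort edges by weight, then run Kruskal:
A—E (2): add — endpoints in different components.
D—E (5): add — endpoints in different components.
A—C (10): add — endpoints in different components.
C—E (14): skip — C and E already connected.
A—B (16): add — endpoints in different components.
Non-tree edge B—E has weight 16, equal to the heaviest edge on its tree cycle — swapping gives another MST of the same weight. Not unique.

No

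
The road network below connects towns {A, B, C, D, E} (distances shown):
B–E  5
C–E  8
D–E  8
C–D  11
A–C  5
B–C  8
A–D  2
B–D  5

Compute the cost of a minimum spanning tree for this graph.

17

Kruskal's algorithm — process edges by increasing weight (ties by edge label):
A–D (2): add — endpoints in different components.
A–C (5): add — endpoints in different components.
B–D (5): add — endpoints in different components.
B–E (5): add — endpoints in different components.
MST edges: A–D, A–C, B–D, B–E; total weight 2+5+5+5 = 17.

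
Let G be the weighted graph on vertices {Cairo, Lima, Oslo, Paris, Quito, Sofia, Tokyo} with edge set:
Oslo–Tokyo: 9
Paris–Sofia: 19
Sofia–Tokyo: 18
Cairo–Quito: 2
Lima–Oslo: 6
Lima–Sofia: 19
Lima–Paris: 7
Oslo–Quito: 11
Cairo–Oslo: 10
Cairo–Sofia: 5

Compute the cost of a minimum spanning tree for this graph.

39

Kruskal's algorithm — process edges by increasing weight (ties by edge label):
Cairo–Quito (2): add — endpoints in different components.
Cairo–Sofia (5): add — endpoints in different components.
Lima–Oslo (6): add — endpoints in different components.
Lima–Paris (7): add — endpoints in different components.
Oslo–Tokyo (9): add — endpoints in different components.
Cairo–Oslo (10): add — endpoints in different components.
MST edges: Cairo–Quito, Cairo–Sofia, Lima–Oslo, Lima–Paris, Oslo–Tokyo, Cairo–Oslo; total weight 2+5+6+7+9+10 = 39.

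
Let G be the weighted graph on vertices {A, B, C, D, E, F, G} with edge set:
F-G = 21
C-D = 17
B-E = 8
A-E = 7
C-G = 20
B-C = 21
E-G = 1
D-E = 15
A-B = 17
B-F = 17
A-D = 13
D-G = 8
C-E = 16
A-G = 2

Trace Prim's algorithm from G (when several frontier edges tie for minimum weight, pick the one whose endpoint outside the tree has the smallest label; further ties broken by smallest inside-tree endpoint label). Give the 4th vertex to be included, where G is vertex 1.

Grow the tree from G using Prim:
Step 1: cheapest edge leaving the tree is E-G (1); add E.
Step 2: cheapest edge leaving the tree is A-G (2); add A.
Step 3: cheapest edge leaving the tree is B-E (8); add B.
Step 4: cheapest edge leaving the tree is D-G (8); add D.
Step 5: cheapest edge leaving the tree is C-E (16); add C.
Step 6: cheapest edge leaving the tree is B-F (17); add F.
Vertex order: G, E, A, B, D, C, F. The 4th vertex is B.

B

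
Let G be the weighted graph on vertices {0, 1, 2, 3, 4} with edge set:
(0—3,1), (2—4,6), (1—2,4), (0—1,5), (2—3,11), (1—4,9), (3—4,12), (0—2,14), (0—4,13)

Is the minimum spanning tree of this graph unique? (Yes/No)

Yes

Sort edges by weight, then run Kruskal:
0—3 (1): add — endpoints in different components.
1—2 (4): add — endpoints in different components.
0—1 (5): add — endpoints in different components.
2—4 (6): add — endpoints in different components.
Every non-tree edge has weight strictly greater than the heaviest edge on the tree path between its endpoints, so the MST is unique.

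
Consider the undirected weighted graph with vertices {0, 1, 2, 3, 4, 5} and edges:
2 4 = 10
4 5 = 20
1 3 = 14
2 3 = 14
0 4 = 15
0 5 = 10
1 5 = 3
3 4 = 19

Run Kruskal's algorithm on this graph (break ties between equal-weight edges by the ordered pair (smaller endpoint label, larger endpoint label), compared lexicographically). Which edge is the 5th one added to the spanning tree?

2-3

Kruskal's algorithm — process edges by increasing weight (ties by edge label):
1 5 (3): add — endpoints in different components.
0 5 (10): add — endpoints in different components.
2 4 (10): add — endpoints in different components.
1 3 (14): add — endpoints in different components.
2 3 (14): add — endpoints in different components.
The 5th edge added is 2 3.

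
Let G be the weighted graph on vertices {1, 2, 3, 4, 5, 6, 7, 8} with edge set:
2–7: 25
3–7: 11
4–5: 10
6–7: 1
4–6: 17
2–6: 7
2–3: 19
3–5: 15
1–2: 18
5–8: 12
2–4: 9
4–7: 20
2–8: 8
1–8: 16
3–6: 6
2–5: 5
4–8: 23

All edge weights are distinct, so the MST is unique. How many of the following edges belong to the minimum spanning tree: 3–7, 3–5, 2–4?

1

Kruskal: consider edges lightest-first.
6–7 (1): add — endpoints in different components.
2–5 (5): add — endpoints in different components.
3–6 (6): add — endpoints in different components.
2–6 (7): add — endpoints in different components.
2–8 (8): add — endpoints in different components.
2–4 (9): add — endpoints in different components.
4–5 (10): skip — 4 and 5 already connected.
3–7 (11): skip — 3 and 7 already connected.
5–8 (12): skip — 5 and 8 already connected.
3–5 (15): skip — 3 and 5 already connected.
1–8 (16): add — endpoints in different components.
MST edge set: {6–7, 2–5, 3–6, 2–6, 2–8, 2–4, 1–8}.
Of the listed edges, {2–4} are in the MST → 1.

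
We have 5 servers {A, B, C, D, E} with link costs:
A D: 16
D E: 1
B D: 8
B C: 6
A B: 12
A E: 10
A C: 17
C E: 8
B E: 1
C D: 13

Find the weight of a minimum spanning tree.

Kruskal's algorithm — process edges by increasing weight (ties by edge label):
B E (1): add — endpoints in different components.
D E (1): add — endpoints in different components.
B C (6): add — endpoints in different components.
B D (8): skip — B and D already connected.
C E (8): skip — C and E already connected.
A E (10): add — endpoints in different components.
MST edges: B E, D E, B C, A E; total weight 1+1+6+10 = 18.

18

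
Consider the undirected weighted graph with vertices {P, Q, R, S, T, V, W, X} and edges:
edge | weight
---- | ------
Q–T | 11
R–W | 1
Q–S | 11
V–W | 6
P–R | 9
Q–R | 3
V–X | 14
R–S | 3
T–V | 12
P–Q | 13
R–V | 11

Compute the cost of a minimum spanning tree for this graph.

Sort edges by weight, then run Kruskal:
R–W (1): add — endpoints in different components.
Q–R (3): add — endpoints in different components.
R–S (3): add — endpoints in different components.
V–W (6): add — endpoints in different components.
P–R (9): add — endpoints in different components.
Q–S (11): skip — S and Q already connected.
Q–T (11): add — endpoints in different components.
R–V (11): skip — R and V already connected.
T–V (12): skip — V and T already connected.
P–Q (13): skip — Q and P already connected.
V–X (14): add — endpoints in different components.
MST edges: R–W, Q–R, R–S, V–W, P–R, Q–T, V–X; total weight 1+3+3+6+9+11+14 = 47.

47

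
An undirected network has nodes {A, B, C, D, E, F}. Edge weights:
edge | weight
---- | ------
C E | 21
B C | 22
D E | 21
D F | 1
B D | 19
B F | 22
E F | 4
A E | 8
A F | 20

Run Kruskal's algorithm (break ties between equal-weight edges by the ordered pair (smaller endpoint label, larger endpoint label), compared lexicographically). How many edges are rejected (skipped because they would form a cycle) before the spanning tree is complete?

Kruskal's algorithm — process edges by increasing weight (ties by edge label):
D F (1): add. Components now {A} {B} {C} {D,F} {E}
E F (4): add. Components now {A} {B} {C} {D,E,F}
A E (8): add. Components now {A,D,E,F} {B} {C}
B D (19): add. Components now {A,B,D,E,F} {C}
A F (20): skip — A and F already connected.
C E (21): add. Components now {A,B,C,D,E,F}
Edges rejected before the tree was complete: 1.

1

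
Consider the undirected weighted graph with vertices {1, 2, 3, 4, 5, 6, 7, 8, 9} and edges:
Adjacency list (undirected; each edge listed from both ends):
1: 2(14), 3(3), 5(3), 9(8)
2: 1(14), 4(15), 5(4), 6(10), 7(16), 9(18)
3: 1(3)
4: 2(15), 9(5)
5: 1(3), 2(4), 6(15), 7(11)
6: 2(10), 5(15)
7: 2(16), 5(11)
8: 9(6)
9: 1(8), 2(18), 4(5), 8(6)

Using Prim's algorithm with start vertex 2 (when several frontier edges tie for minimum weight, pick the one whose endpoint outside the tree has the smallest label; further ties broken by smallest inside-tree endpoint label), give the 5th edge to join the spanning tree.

4-9

Prim's algorithm from 2:
Step 1: frontier [2 5 4, 2 6 10, 1 2 14, 2 4 15, 2 7 16, 2 9 18] → take 2 5 (4); add 5.
Step 2: frontier [2 6 10, 1 2 14, 2 4 15, 2 7 16, 2 9 18, 1 5 3, 5 7 11, 5 6 15] → take 1 5 (3); add 1.
Step 3: frontier [1 3 3, 1 9 8, 2 6 10, 2 4 15, 2 7 16, 2 9 18, 5 7 11, 5 6 15] → take 1 3 (3); add 3.
Step 4: frontier [1 9 8, 2 6 10, 2 4 15, 2 7 16, 2 9 18, 5 7 11, 5 6 15] → take 1 9 (8); add 9.
Step 5: frontier [2 6 10, 2 4 15, 2 7 16, 5 7 11, 5 6 15, 4 9 5, 8 9 6] → take 4 9 (5); add 4.
Step 6: frontier [2 6 10, 2 7 16, 5 7 11, 5 6 15, 8 9 6] → take 8 9 (6); add 8.
Step 7: frontier [2 6 10, 2 7 16, 5 7 11, 5 6 15] → take 2 6 (10); add 6.
Step 8: frontier [2 7 16, 5 7 11] → take 5 7 (11); add 7.
The 5th edge added is 4 9.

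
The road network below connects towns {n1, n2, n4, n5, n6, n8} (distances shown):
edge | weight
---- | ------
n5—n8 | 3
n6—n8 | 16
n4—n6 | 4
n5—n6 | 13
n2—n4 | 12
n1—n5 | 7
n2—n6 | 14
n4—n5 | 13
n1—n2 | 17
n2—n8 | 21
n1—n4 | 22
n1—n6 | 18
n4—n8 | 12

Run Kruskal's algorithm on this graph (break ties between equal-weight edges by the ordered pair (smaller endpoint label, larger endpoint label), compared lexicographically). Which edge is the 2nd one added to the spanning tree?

n4-n6

Sort edges by weight, then run Kruskal:
n5—n8 (3): add — endpoints in different components.
n4—n6 (4): add — endpoints in different components.
n1—n5 (7): add — endpoints in different components.
n2—n4 (12): add — endpoints in different components.
n4—n8 (12): add — endpoints in different components.
The 2nd edge added is n4—n6.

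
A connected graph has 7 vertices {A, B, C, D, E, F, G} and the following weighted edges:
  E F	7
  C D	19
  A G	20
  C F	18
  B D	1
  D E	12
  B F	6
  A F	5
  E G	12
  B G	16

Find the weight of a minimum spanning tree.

49

Prim, starting at E.
Step 1: cheapest edge leaving the tree is E F (7); add F.
Step 2: cheapest edge leaving the tree is A F (5); add A.
Step 3: cheapest edge leaving the tree is B F (6); add B.
Step 4: cheapest edge leaving the tree is B D (1); add D.
Step 5: cheapest edge leaving the tree is E G (12); add G.
Step 6: cheapest edge leaving the tree is C F (18); add C.
MST edges: E F, A F, B F, B D, E G, C F; total weight 7+5+6+1+12+18 = 49.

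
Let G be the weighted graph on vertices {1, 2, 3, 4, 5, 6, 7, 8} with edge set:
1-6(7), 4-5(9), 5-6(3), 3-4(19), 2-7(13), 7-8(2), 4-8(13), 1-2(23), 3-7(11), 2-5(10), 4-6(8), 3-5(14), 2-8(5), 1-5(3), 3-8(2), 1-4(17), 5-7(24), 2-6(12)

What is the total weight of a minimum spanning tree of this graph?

Kruskal: consider edges lightest-first.
3-8 (2): add — endpoints in different components.
7-8 (2): add — endpoints in different components.
1-5 (3): add — endpoints in different components.
5-6 (3): add — endpoints in different components.
2-8 (5): add — endpoints in different components.
1-6 (7): skip — 1 and 6 already connected.
4-6 (8): add — endpoints in different components.
4-5 (9): skip — 4 and 5 already connected.
2-5 (10): add — endpoints in different components.
MST edges: 3-8, 7-8, 1-5, 5-6, 2-8, 4-6, 2-5; total weight 2+2+3+3+5+8+10 = 33.

33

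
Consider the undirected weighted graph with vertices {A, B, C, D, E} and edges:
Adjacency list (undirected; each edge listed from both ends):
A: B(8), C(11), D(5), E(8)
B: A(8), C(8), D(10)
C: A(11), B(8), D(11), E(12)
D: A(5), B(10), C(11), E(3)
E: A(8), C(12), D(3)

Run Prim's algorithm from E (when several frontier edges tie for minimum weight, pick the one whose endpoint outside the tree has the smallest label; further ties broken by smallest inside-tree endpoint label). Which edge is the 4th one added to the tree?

Prim, starting at E.
Step 1: cheapest edge leaving the tree is D-E (3); add D.
Step 2: cheapest edge leaving the tree is A-D (5); add A.
Step 3: cheapest edge leaving the tree is A-B (8); add B.
Step 4: cheapest edge leaving the tree is B-C (8); add C.
The 4th edge added is B-C.

B-C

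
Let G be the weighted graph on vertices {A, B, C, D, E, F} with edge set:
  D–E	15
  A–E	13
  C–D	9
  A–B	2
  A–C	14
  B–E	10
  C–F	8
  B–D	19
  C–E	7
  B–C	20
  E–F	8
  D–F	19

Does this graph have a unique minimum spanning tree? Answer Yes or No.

No

Kruskal's algorithm — process edges by increasing weight (ties by edge label):
A–B (2): add — endpoints in different components.
C–E (7): add — endpoints in different components.
C–F (8): add — endpoints in different components.
E–F (8): skip — E and F already connected.
C–D (9): add — endpoints in different components.
B–E (10): add — endpoints in different components.
Non-tree edge E–F has weight 8, equal to the heaviest edge on its tree cycle — swapping gives another MST of the same weight. Not unique.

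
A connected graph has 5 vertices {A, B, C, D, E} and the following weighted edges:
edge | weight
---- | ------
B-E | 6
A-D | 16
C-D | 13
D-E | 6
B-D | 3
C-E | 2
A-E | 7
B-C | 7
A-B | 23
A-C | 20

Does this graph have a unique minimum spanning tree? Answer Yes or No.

Sort edges by weight, then run Kruskal:
C-E (2): add — endpoints in different components.
B-D (3): add — endpoints in different components.
B-E (6): add — endpoints in different components.
D-E (6): skip — D and E already connected.
A-E (7): add — endpoints in different components.
Non-tree edge D-E has weight 6, equal to the heaviest edge on its tree cycle — swapping gives another MST of the same weight. Not unique.

No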